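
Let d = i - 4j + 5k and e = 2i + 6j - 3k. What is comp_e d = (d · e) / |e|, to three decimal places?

d · e = 1·2 + (-4)·6 + 5·(-3) = 2 - 24 - 15 = -37
|e| = √(4 + 36 + 9) = √49 ≈ 7.0000
comp_e d = -37 / √49 ≈ -5.286

-5.286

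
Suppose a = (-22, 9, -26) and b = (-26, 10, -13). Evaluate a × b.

(143, 390, 14)

i: 9·(-13) - (-26)·10 = -117 - (-260) = 143
j: (-26)·(-26) - (-22)·(-13) = 676 - 286 = 390
k: (-22)·10 - 9·(-26) = -220 - (-234) = 14
a × b = (143, 390, 14)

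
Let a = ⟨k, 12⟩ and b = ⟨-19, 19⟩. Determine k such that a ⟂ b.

12

a · b = k·(-19) + 12·19 = 228 - 19k
Set equal to 0: -19k = -228, so k = 12.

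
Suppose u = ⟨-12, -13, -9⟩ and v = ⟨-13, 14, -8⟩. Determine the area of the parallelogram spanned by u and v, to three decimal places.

408.546

i: (-13)·(-8) - (-9)·14 = 104 - (-126) = 230
j: (-9)·(-13) - (-12)·(-8) = 117 - 96 = 21
k: (-12)·14 - (-13)·(-13) = -168 - 169 = -337
u × v = (230, 21, -337)
|u × v| = √(230² + 21² + (-337)²) = √166910 ≈ 408.5462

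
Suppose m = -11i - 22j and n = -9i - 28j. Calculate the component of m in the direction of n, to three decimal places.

24.311

m · n = (-11)·(-9) + (-22)·(-28) = 99 + 616 = 715
|n| = √(81 + 784) = √865 ≈ 29.4109
comp_n m = 715 / √865 ≈ 24.311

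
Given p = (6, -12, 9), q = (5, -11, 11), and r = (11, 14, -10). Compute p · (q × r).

-597

q × r:
i: (-11)·(-10) - 11·14 = 110 - 154 = -44
j: 11·11 - 5·(-10) = 121 - (-50) = 171
k: 5·14 - (-11)·11 = 70 - (-121) = 191
q × r = (-44, 171, 191)
p · (q × r) = 6·(-44) + (-12)·171 + 9·191 = -264 - 2052 + 1719 = -597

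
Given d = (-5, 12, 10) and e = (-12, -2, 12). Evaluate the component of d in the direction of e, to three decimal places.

9.129

d · e = (-5)·(-12) + 12·(-2) + 10·12 = 60 - 24 + 120 = 156
|e| = √(144 + 4 + 144) = √292 ≈ 17.0880
comp_e d = 156 / √292 ≈ 9.129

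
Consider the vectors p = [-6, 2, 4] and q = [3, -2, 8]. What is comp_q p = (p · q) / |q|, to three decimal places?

1.140

p · q = (-6)·3 + 2·(-2) + 4·8 = -18 - 4 + 32 = 10
|q| = √(9 + 4 + 64) = √77 ≈ 8.7750
comp_q p = 10 / √77 ≈ 1.140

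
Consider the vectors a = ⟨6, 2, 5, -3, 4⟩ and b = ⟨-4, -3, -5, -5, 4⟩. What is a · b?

-24

a · b = 6·(-4) + 2·(-3) + 5·(-5) + (-3)·(-5) + 4·4 = -24 - 6 - 25 + 15 + 16 = -24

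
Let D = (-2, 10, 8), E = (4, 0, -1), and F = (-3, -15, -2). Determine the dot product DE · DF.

334

DE = E − D = (6, -10, -9)
DF = F − D = (-1, -25, -10)
DE · DF = 6·(-1) + (-10)·(-25) + (-9)·(-10) = -6 + 250 + 90 = 334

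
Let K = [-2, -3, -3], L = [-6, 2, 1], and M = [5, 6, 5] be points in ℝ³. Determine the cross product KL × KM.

KL = (-4, 5, 4)
KM = (7, 9, 8)
i: 5·8 - 4·9 = 40 - 36 = 4
j: 4·7 - (-4)·8 = 28 - (-32) = 60
k: (-4)·9 - 5·7 = -36 - 35 = -71
KL × KM = (4, 60, -71)

(4, 60, -71)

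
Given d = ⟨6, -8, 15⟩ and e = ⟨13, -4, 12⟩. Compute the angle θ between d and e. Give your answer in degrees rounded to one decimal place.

d · e = 6·13 + (-8)·(-4) + 15·12 = 78 + 32 + 180 = 290
|d|² = 36 + 64 + 225 = 325,  |d| = √325 ≈ 18.027756
|e|² = 169 + 16 + 144 = 329,  |e| = √329 ≈ 18.138357
cos θ = 290 / (18.027756 · 18.138357) ≈ 0.88687
θ = arccos(0.88687) ≈ 27.5°

27.5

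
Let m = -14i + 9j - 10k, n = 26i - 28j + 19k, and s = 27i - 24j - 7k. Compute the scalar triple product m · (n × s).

n × s:
i: (-28)·(-7) - 19·(-24) = 196 - (-456) = 652
j: 19·27 - 26·(-7) = 513 - (-182) = 695
k: 26·(-24) - (-28)·27 = -624 - (-756) = 132
n × s = (652, 695, 132)
m · (n × s) = (-14)·652 + 9·695 + (-10)·132 = -9128 + 6255 - 1320 = -4193

-4193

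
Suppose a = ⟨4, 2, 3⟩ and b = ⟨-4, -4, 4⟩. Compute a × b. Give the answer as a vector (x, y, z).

(20, -28, -8)

i: 2·4 - 3·(-4) = 8 - (-12) = 20
j: 3·(-4) - 4·4 = -12 - 16 = -28
k: 4·(-4) - 2·(-4) = -16 - (-8) = -8
a × b = (20, -28, -8)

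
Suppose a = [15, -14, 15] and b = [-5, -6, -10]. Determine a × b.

(230, 75, -160)

i: (-14)·(-10) - 15·(-6) = 140 - (-90) = 230
j: 15·(-5) - 15·(-10) = -75 - (-150) = 75
k: 15·(-6) - (-14)·(-5) = -90 - 70 = -160
a × b = (230, 75, -160)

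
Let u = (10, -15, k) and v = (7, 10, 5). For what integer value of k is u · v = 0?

u · v = 10·7 + (-15)·10 + k·5 = -80 + 5k
Set equal to 0: 5k = 80, so k = 16.

16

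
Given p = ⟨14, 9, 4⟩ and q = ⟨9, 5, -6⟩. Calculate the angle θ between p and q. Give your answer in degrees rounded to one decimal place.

43.9

p · q = 14·9 + 9·5 + 4·(-6) = 126 + 45 - 24 = 147
|p|² = 196 + 81 + 16 = 293,  |p| = √293 ≈ 17.117243
|q|² = 81 + 25 + 36 = 142,  |q| = √142 ≈ 11.916375
cos θ = 147 / (17.117243 · 11.916375) ≈ 0.72067
θ = arccos(0.72067) ≈ 43.9°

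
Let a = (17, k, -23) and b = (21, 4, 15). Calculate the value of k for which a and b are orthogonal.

a · b = 17·21 + k·4 + (-23)·15 = 12 + 4k
Set equal to 0: 4k = -12, so k = -3.

-3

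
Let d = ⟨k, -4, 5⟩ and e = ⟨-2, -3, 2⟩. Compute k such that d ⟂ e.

11

d · e = k·(-2) + (-4)·(-3) + 5·2 = 22 - 2k
Set equal to 0: -2k = -22, so k = 11.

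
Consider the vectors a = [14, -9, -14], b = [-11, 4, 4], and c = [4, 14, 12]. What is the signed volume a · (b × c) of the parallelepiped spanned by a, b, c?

936

b × c:
i: 4·12 - 4·14 = 48 - 56 = -8
j: 4·4 - (-11)·12 = 16 - (-132) = 148
k: (-11)·14 - 4·4 = -154 - 16 = -170
b × c = (-8, 148, -170)
a · (b × c) = 14·(-8) + (-9)·148 + (-14)·(-170) = -112 - 1332 + 2380 = 936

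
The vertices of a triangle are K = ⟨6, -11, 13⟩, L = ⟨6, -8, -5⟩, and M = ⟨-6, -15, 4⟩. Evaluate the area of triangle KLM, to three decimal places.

KL = (0, 3, -18),  KM = (-12, -4, -9)
i: 3·(-9) - (-18)·(-4) = -27 - 72 = -99
j: (-18)·(-12) - 0·(-9) = 216 - 0 = 216
k: 0·(-4) - 3·(-12) = 0 - (-36) = 36
KL × KM = (-99, 216, 36)
|KL × KM| = √57753 ≈ 240.3185
area = ½ · 240.3185 ≈ 120.159

120.159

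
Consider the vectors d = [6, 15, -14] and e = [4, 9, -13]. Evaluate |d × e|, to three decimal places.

72.670

i: 15·(-13) - (-14)·9 = -195 - (-126) = -69
j: (-14)·4 - 6·(-13) = -56 - (-78) = 22
k: 6·9 - 15·4 = 54 - 60 = -6
d × e = (-69, 22, -6)
|d × e| = √((-69)² + 22² + (-6)²) = √5281 ≈ 72.6705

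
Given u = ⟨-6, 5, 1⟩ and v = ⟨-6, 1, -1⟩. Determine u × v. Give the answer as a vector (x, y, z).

(-6, -12, 24)

i: 5·(-1) - 1·1 = -5 - 1 = -6
j: 1·(-6) - (-6)·(-1) = -6 - 6 = -12
k: (-6)·1 - 5·(-6) = -6 - (-30) = 24
u × v = (-6, -12, 24)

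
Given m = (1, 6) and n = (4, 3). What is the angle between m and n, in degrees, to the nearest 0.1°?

43.7

m · n = 1·4 + 6·3 = 4 + 18 = 22
|m|² = 1 + 36 = 37,  |m| = √37 ≈ 6.082763
|n|² = 16 + 9 = 25,  |n| = √25 ≈ 5.000000
cos θ = 22 / (6.082763 · 5.000000) ≈ 0.72336
θ = arccos(0.72336) ≈ 43.7°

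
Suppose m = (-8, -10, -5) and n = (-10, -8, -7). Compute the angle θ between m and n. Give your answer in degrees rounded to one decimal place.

m · n = (-8)·(-10) + (-10)·(-8) + (-5)·(-7) = 80 + 80 + 35 = 195
|m|² = 64 + 100 + 25 = 189,  |m| = √189 ≈ 13.747727
|n|² = 100 + 64 + 49 = 213,  |n| = √213 ≈ 14.594520
cos θ = 195 / (13.747727 · 14.594520) ≈ 0.97188
θ = arccos(0.97188) ≈ 13.6°

13.6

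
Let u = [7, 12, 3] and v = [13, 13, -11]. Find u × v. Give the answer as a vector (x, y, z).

(-171, 116, -65)

i: 12·(-11) - 3·13 = -132 - 39 = -171
j: 3·13 - 7·(-11) = 39 - (-77) = 116
k: 7·13 - 12·13 = 91 - 156 = -65
u × v = (-171, 116, -65)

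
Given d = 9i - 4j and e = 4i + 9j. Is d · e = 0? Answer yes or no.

d · e = 9·4 + (-4)·9 = 36 - 36 = 0
Zero, so the vectors are orthogonal.

yes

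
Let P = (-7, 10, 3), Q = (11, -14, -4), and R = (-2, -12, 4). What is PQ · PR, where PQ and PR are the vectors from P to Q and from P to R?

611

PQ = Q − P = (18, -24, -7)
PR = R − P = (5, -22, 1)
PQ · PR = 18·5 + (-24)·(-22) + (-7)·1 = 90 + 528 - 7 = 611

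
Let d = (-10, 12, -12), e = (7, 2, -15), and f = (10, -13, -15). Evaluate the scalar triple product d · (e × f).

3042

e × f:
i: 2·(-15) - (-15)·(-13) = -30 - 195 = -225
j: (-15)·10 - 7·(-15) = -150 - (-105) = -45
k: 7·(-13) - 2·10 = -91 - 20 = -111
e × f = (-225, -45, -111)
d · (e × f) = (-10)·(-225) + 12·(-45) + (-12)·(-111) = 2250 - 540 + 1332 = 3042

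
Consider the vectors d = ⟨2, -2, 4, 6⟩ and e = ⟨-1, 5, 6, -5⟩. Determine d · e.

-18

d · e = 2·(-1) + (-2)·5 + 4·6 + 6·(-5) = -2 - 10 + 24 - 30 = -18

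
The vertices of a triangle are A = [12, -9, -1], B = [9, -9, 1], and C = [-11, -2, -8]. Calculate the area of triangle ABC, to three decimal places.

AB = (-3, 0, 2),  AC = (-23, 7, -7)
i: 0·(-7) - 2·7 = 0 - 14 = -14
j: 2·(-23) - (-3)·(-7) = -46 - 21 = -67
k: (-3)·7 - 0·(-23) = -21 - 0 = -21
AB × AC = (-14, -67, -21)
|AB × AC| = √5126 ≈ 71.5961
area = ½ · 71.5961 ≈ 35.798

35.798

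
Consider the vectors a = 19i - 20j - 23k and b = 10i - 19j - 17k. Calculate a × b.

i: (-20)·(-17) - (-23)·(-19) = 340 - 437 = -97
j: (-23)·10 - 19·(-17) = -230 - (-323) = 93
k: 19·(-19) - (-20)·10 = -361 - (-200) = -161
a × b = (-97, 93, -161)

(-97, 93, -161)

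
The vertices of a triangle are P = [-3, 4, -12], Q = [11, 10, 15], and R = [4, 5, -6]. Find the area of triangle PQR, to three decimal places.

PQ = (14, 6, 27),  PR = (7, 1, 6)
i: 6·6 - 27·1 = 36 - 27 = 9
j: 27·7 - 14·6 = 189 - 84 = 105
k: 14·1 - 6·7 = 14 - 42 = -28
PQ × PR = (9, 105, -28)
|PQ × PR| = √11890 ≈ 109.0413
area = ½ · 109.0413 ≈ 54.521

54.521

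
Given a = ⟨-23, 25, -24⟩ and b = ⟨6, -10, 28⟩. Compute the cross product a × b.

i: 25·28 - (-24)·(-10) = 700 - 240 = 460
j: (-24)·6 - (-23)·28 = -144 - (-644) = 500
k: (-23)·(-10) - 25·6 = 230 - 150 = 80
a × b = (460, 500, 80)

(460, 500, 80)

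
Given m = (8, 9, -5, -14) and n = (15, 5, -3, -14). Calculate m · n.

376

m · n = 8·15 + 9·5 + (-5)·(-3) + (-14)·(-14) = 120 + 45 + 15 + 196 = 376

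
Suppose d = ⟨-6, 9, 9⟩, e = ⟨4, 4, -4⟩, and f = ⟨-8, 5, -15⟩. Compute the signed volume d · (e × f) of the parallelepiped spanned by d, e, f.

e × f:
i: 4·(-15) - (-4)·5 = -60 - (-20) = -40
j: (-4)·(-8) - 4·(-15) = 32 - (-60) = 92
k: 4·5 - 4·(-8) = 20 - (-32) = 52
e × f = (-40, 92, 52)
d · (e × f) = (-6)·(-40) + 9·92 + 9·52 = 240 + 828 + 468 = 1536

1536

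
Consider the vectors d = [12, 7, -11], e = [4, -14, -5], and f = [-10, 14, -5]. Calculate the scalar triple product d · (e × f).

e × f:
i: (-14)·(-5) - (-5)·14 = 70 - (-70) = 140
j: (-5)·(-10) - 4·(-5) = 50 - (-20) = 70
k: 4·14 - (-14)·(-10) = 56 - 140 = -84
e × f = (140, 70, -84)
d · (e × f) = 12·140 + 7·70 + (-11)·(-84) = 1680 + 490 + 924 = 3094

3094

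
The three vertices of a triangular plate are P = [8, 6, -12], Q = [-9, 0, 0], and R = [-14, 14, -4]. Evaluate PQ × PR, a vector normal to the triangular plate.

PQ = (-17, -6, 12)
PR = (-22, 8, 8)
i: (-6)·8 - 12·8 = -48 - 96 = -144
j: 12·(-22) - (-17)·8 = -264 - (-136) = -128
k: (-17)·8 - (-6)·(-22) = -136 - 132 = -268
PQ × PR = (-144, -128, -268)

(-144, -128, -268)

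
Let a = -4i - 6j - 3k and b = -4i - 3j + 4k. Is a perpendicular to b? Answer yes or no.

no

a · b = (-4)·(-4) + (-6)·(-3) + (-3)·4 = 16 + 18 - 12 = 22
Nonzero, so the vectors are not orthogonal.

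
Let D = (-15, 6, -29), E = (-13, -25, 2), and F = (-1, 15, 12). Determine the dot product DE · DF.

1020

DE = E − D = (2, -31, 31)
DF = F − D = (14, 9, 41)
DE · DF = 2·14 + (-31)·9 + 31·41 = 28 - 279 + 1271 = 1020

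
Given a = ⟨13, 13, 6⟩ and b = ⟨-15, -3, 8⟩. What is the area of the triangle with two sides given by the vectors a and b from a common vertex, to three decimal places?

138.615

i: 13·8 - 6·(-3) = 104 - (-18) = 122
j: 6·(-15) - 13·8 = -90 - 104 = -194
k: 13·(-3) - 13·(-15) = -39 - (-195) = 156
a × b = (122, -194, 156)
|a × b| = √(122² + (-194)² + 156²) = √76856 ≈ 277.2291
area = ½ · 277.2291 ≈ 138.615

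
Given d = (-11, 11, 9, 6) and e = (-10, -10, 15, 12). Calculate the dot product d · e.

207

d · e = (-11)·(-10) + 11·(-10) + 9·15 + 6·12 = 110 - 110 + 135 + 72 = 207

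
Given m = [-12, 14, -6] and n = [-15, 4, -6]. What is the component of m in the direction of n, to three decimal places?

16.343

m · n = (-12)·(-15) + 14·4 + (-6)·(-6) = 180 + 56 + 36 = 272
|n| = √(225 + 16 + 36) = √277 ≈ 16.6433
comp_n m = 272 / √277 ≈ 16.343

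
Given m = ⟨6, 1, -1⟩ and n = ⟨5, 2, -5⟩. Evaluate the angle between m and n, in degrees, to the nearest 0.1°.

m · n = 6·5 + 1·2 + (-1)·(-5) = 30 + 2 + 5 = 37
|m|² = 36 + 1 + 1 = 38,  |m| = √38 ≈ 6.164414
|n|² = 25 + 4 + 25 = 54,  |n| = √54 ≈ 7.348469
cos θ = 37 / (6.164414 · 7.348469) ≈ 0.81679
θ = arccos(0.81679) ≈ 35.2°

35.2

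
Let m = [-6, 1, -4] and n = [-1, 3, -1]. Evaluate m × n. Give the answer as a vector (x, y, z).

(11, -2, -17)

i: 1·(-1) - (-4)·3 = -1 - (-12) = 11
j: (-4)·(-1) - (-6)·(-1) = 4 - 6 = -2
k: (-6)·3 - 1·(-1) = -18 - (-1) = -17
m × n = (11, -2, -17)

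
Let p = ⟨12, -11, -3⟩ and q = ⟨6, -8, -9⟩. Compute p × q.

(75, 90, -30)

i: (-11)·(-9) - (-3)·(-8) = 99 - 24 = 75
j: (-3)·6 - 12·(-9) = -18 - (-108) = 90
k: 12·(-8) - (-11)·6 = -96 - (-66) = -30
p × q = (75, 90, -30)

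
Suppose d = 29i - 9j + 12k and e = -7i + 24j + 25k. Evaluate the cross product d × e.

i: (-9)·25 - 12·24 = -225 - 288 = -513
j: 12·(-7) - 29·25 = -84 - 725 = -809
k: 29·24 - (-9)·(-7) = 696 - 63 = 633
d × e = (-513, -809, 633)

(-513, -809, 633)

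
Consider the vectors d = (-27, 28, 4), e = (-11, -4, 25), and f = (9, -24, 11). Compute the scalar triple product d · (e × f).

e × f:
i: (-4)·11 - 25·(-24) = -44 - (-600) = 556
j: 25·9 - (-11)·11 = 225 - (-121) = 346
k: (-11)·(-24) - (-4)·9 = 264 - (-36) = 300
e × f = (556, 346, 300)
d · (e × f) = (-27)·556 + 28·346 + 4·300 = -15012 + 9688 + 1200 = -4124

-4124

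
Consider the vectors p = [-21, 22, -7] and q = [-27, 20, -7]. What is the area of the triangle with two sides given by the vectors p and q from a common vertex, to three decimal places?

89.772

i: 22·(-7) - (-7)·20 = -154 - (-140) = -14
j: (-7)·(-27) - (-21)·(-7) = 189 - 147 = 42
k: (-21)·20 - 22·(-27) = -420 - (-594) = 174
p × q = (-14, 42, 174)
|p × q| = √((-14)² + 42² + 174²) = √32236 ≈ 179.5439
area = ½ · 179.5439 ≈ 89.772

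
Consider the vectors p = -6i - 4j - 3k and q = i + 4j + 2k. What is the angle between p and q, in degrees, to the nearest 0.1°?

p · q = (-6)·1 + (-4)·4 + (-3)·2 = -6 - 16 - 6 = -28
|p|² = 36 + 16 + 9 = 61,  |p| = √61 ≈ 7.810250
|q|² = 1 + 16 + 4 = 21,  |q| = √21 ≈ 4.582576
cos θ = -28 / (7.810250 · 4.582576) ≈ -0.78232
θ = arccos(-0.78232) ≈ 141.5°

141.5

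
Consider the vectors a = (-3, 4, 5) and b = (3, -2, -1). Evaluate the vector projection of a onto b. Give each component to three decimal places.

(-4.714, 3.143, 1.571)

a · b = (-3)·3 + 4·(-2) + 5·(-1) = -9 - 8 - 5 = -22
|b|² = 9 + 4 + 1 = 14
proj_b a = (-22/14) · (3, -2, -1) ≈ (-4.714, 3.143, 1.571)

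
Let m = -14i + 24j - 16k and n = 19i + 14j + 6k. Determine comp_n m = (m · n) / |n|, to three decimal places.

m · n = (-14)·19 + 24·14 + (-16)·6 = -266 + 336 - 96 = -26
|n| = √(361 + 196 + 36) = √593 ≈ 24.3516
comp_n m = -26 / √593 ≈ -1.068

-1.068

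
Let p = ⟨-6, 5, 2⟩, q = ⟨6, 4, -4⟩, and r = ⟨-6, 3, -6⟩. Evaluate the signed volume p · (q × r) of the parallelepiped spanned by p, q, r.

q × r:
i: 4·(-6) - (-4)·3 = -24 - (-12) = -12
j: (-4)·(-6) - 6·(-6) = 24 - (-36) = 60
k: 6·3 - 4·(-6) = 18 - (-24) = 42
q × r = (-12, 60, 42)
p · (q × r) = (-6)·(-12) + 5·60 + 2·42 = 72 + 300 + 84 = 456

456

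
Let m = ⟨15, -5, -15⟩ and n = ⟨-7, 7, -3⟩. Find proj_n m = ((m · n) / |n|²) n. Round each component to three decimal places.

m · n = 15·(-7) + (-5)·7 + (-15)·(-3) = -105 - 35 + 45 = -95
|n|² = 49 + 49 + 9 = 107
proj_n m = (-95/107) · (-7, 7, -3) ≈ (6.215, -6.215, 2.664)

(6.215, -6.215, 2.664)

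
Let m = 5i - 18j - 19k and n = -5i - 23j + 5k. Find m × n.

i: (-18)·5 - (-19)·(-23) = -90 - 437 = -527
j: (-19)·(-5) - 5·5 = 95 - 25 = 70
k: 5·(-23) - (-18)·(-5) = -115 - 90 = -205
m × n = (-527, 70, -205)

(-527, 70, -205)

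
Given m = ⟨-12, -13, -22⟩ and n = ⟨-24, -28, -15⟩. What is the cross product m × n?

i: (-13)·(-15) - (-22)·(-28) = 195 - 616 = -421
j: (-22)·(-24) - (-12)·(-15) = 528 - 180 = 348
k: (-12)·(-28) - (-13)·(-24) = 336 - 312 = 24
m × n = (-421, 348, 24)

(-421, 348, 24)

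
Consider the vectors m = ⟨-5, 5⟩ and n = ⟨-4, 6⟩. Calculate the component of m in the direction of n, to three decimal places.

6.934

m · n = (-5)·(-4) + 5·6 = 20 + 30 = 50
|n| = √(16 + 36) = √52 ≈ 7.2111
comp_n m = 50 / √52 ≈ 6.934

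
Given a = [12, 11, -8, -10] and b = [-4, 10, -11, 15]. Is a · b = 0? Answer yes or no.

a · b = 12·(-4) + 11·10 + (-8)·(-11) + (-10)·15 = -48 + 110 + 88 - 150 = 0
Zero, so the vectors are orthogonal.

yes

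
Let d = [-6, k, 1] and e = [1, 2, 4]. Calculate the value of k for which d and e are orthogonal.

1

d · e = (-6)·1 + k·2 + 1·4 = -2 + 2k
Set equal to 0: 2k = 2, so k = 1.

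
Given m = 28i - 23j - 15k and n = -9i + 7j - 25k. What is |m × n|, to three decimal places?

1076.915

i: (-23)·(-25) - (-15)·7 = 575 - (-105) = 680
j: (-15)·(-9) - 28·(-25) = 135 - (-700) = 835
k: 28·7 - (-23)·(-9) = 196 - 207 = -11
m × n = (680, 835, -11)
|m × n| = √(680² + 835² + (-11)²) = √1159746 ≈ 1076.9150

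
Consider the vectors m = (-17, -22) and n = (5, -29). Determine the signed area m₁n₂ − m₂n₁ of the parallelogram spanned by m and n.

603

(-17)·(-29) - (-22)·5 = 493 - (-110) = 603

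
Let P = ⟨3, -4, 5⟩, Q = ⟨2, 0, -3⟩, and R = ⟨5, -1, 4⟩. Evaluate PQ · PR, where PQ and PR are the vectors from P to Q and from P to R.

18

PQ = Q − P = (-1, 4, -8)
PR = R − P = (2, 3, -1)
PQ · PR = (-1)·2 + 4·3 + (-8)·(-1) = -2 + 12 + 8 = 18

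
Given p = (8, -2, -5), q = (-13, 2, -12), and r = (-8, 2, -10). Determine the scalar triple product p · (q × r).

q × r:
i: 2·(-10) - (-12)·2 = -20 - (-24) = 4
j: (-12)·(-8) - (-13)·(-10) = 96 - 130 = -34
k: (-13)·2 - 2·(-8) = -26 - (-16) = -10
q × r = (4, -34, -10)
p · (q × r) = 8·4 + (-2)·(-34) + (-5)·(-10) = 32 + 68 + 50 = 150

150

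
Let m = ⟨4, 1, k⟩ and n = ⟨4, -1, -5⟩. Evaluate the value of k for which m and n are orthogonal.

m · n = 4·4 + 1·(-1) + k·(-5) = 15 - 5k
Set equal to 0: -5k = -15, so k = 3.

3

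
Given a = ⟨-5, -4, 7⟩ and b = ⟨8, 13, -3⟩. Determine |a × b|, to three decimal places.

i: (-4)·(-3) - 7·13 = 12 - 91 = -79
j: 7·8 - (-5)·(-3) = 56 - 15 = 41
k: (-5)·13 - (-4)·8 = -65 - (-32) = -33
a × b = (-79, 41, -33)
|a × b| = √((-79)² + 41² + (-33)²) = √9011 ≈ 94.9263

94.926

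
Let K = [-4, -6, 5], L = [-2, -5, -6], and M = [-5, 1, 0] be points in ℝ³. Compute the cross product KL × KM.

(72, 21, 15)

KL = (2, 1, -11)
KM = (-1, 7, -5)
i: 1·(-5) - (-11)·7 = -5 - (-77) = 72
j: (-11)·(-1) - 2·(-5) = 11 - (-10) = 21
k: 2·7 - 1·(-1) = 14 - (-1) = 15
KL × KM = (72, 21, 15)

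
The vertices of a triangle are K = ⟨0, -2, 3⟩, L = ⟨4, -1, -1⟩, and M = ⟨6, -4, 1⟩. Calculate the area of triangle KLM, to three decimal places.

KL = (4, 1, -4),  KM = (6, -2, -2)
i: 1·(-2) - (-4)·(-2) = -2 - 8 = -10
j: (-4)·6 - 4·(-2) = -24 - (-8) = -16
k: 4·(-2) - 1·6 = -8 - 6 = -14
KL × KM = (-10, -16, -14)
|KL × KM| = √552 ≈ 23.4947
area = ½ · 23.4947 ≈ 11.747

11.747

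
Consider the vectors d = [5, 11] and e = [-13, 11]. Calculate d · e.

d · e = 5·(-13) + 11·11 = -65 + 121 = 56

56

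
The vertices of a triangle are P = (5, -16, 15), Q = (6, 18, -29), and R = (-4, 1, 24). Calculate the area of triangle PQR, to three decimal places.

PQ = (1, 34, -44),  PR = (-9, 17, 9)
i: 34·9 - (-44)·17 = 306 - (-748) = 1054
j: (-44)·(-9) - 1·9 = 396 - 9 = 387
k: 1·17 - 34·(-9) = 17 - (-306) = 323
PQ × PR = (1054, 387, 323)
|PQ × PR| = √1365014 ≈ 1168.3381
area = ½ · 1168.3381 ≈ 584.169

584.169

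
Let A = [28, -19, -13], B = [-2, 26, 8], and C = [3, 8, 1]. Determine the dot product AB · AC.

2259

AB = B − A = (-30, 45, 21)
AC = C − A = (-25, 27, 14)
AB · AC = (-30)·(-25) + 45·27 + 21·14 = 750 + 1215 + 294 = 2259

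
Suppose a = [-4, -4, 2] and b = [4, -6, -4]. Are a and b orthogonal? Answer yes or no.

yes

a · b = (-4)·4 + (-4)·(-6) + 2·(-4) = -16 + 24 - 8 = 0
Zero, so the vectors are orthogonal.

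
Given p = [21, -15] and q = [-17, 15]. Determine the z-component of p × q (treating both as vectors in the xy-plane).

60

21·15 - (-15)·(-17) = 315 - 255 = 60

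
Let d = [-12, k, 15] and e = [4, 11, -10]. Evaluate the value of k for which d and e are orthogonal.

d · e = (-12)·4 + k·11 + 15·(-10) = -198 + 11k
Set equal to 0: 11k = 198, so k = 18.

18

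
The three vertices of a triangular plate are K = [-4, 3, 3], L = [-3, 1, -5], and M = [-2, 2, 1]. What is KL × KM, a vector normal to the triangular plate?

(-4, -14, 3)

KL = (1, -2, -8)
KM = (2, -1, -2)
i: (-2)·(-2) - (-8)·(-1) = 4 - 8 = -4
j: (-8)·2 - 1·(-2) = -16 - (-2) = -14
k: 1·(-1) - (-2)·2 = -1 - (-4) = 3
KL × KM = (-4, -14, 3)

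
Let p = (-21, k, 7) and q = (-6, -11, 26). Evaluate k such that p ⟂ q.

p · q = (-21)·(-6) + k·(-11) + 7·26 = 308 - 11k
Set equal to 0: -11k = -308, so k = 28.

28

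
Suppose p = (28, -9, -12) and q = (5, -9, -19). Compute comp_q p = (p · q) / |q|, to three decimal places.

p · q = 28·5 + (-9)·(-9) + (-12)·(-19) = 140 + 81 + 228 = 449
|q| = √(25 + 81 + 361) = √467 ≈ 21.6102
comp_q p = 449 / √467 ≈ 20.777

20.777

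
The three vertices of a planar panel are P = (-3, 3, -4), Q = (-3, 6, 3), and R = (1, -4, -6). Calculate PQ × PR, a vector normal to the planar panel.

PQ = (0, 3, 7)
PR = (4, -7, -2)
i: 3·(-2) - 7·(-7) = -6 - (-49) = 43
j: 7·4 - 0·(-2) = 28 - 0 = 28
k: 0·(-7) - 3·4 = 0 - 12 = -12
PQ × PR = (43, 28, -12)

(43, 28, -12)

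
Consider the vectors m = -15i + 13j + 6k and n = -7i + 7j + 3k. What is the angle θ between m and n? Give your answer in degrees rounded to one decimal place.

3.9

m · n = (-15)·(-7) + 13·7 + 6·3 = 105 + 91 + 18 = 214
|m|² = 225 + 169 + 36 = 430,  |m| = √430 ≈ 20.736441
|n|² = 49 + 49 + 9 = 107,  |n| = √107 ≈ 10.344080
cos θ = 214 / (20.736441 · 10.344080) ≈ 0.99767
θ = arccos(0.99767) ≈ 3.9°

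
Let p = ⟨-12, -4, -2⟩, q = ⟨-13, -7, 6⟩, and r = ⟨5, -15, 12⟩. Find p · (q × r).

q × r:
i: (-7)·12 - 6·(-15) = -84 - (-90) = 6
j: 6·5 - (-13)·12 = 30 - (-156) = 186
k: (-13)·(-15) - (-7)·5 = 195 - (-35) = 230
q × r = (6, 186, 230)
p · (q × r) = (-12)·6 + (-4)·186 + (-2)·230 = -72 - 744 - 460 = -1276

-1276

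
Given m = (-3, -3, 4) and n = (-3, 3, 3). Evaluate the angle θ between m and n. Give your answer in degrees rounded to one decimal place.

66.7

m · n = (-3)·(-3) + (-3)·3 + 4·3 = 9 - 9 + 12 = 12
|m|² = 9 + 9 + 16 = 34,  |m| = √34 ≈ 5.830952
|n|² = 9 + 9 + 9 = 27,  |n| = √27 ≈ 5.196152
cos θ = 12 / (5.830952 · 5.196152) ≈ 0.39606
θ = arccos(0.39606) ≈ 66.7°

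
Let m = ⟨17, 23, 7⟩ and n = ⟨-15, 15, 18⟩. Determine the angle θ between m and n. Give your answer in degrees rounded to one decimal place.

m · n = 17·(-15) + 23·15 + 7·18 = -255 + 345 + 126 = 216
|m|² = 289 + 529 + 49 = 867,  |m| = √867 ≈ 29.444864
|n|² = 225 + 225 + 324 = 774,  |n| = √774 ≈ 27.820855
cos θ = 216 / (29.444864 · 27.820855) ≈ 0.26368
θ = arccos(0.26368) ≈ 74.7°

74.7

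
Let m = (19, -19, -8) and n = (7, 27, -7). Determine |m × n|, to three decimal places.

i: (-19)·(-7) - (-8)·27 = 133 - (-216) = 349
j: (-8)·7 - 19·(-7) = -56 - (-133) = 77
k: 19·27 - (-19)·7 = 513 - (-133) = 646
m × n = (349, 77, 646)
|m × n| = √(349² + 77² + 646²) = √545046 ≈ 738.2723

738.272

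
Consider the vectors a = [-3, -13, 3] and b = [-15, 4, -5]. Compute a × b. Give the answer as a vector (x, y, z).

i: (-13)·(-5) - 3·4 = 65 - 12 = 53
j: 3·(-15) - (-3)·(-5) = -45 - 15 = -60
k: (-3)·4 - (-13)·(-15) = -12 - 195 = -207
a × b = (53, -60, -207)

(53, -60, -207)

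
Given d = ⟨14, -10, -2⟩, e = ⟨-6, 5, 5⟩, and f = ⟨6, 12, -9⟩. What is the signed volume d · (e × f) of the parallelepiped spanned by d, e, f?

e × f:
i: 5·(-9) - 5·12 = -45 - 60 = -105
j: 5·6 - (-6)·(-9) = 30 - 54 = -24
k: (-6)·12 - 5·6 = -72 - 30 = -102
e × f = (-105, -24, -102)
d · (e × f) = 14·(-105) + (-10)·(-24) + (-2)·(-102) = -1470 + 240 + 204 = -1026

-1026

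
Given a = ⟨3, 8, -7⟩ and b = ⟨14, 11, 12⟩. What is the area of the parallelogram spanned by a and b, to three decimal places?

232.650

i: 8·12 - (-7)·11 = 96 - (-77) = 173
j: (-7)·14 - 3·12 = -98 - 36 = -134
k: 3·11 - 8·14 = 33 - 112 = -79
a × b = (173, -134, -79)
|a × b| = √(173² + (-134)² + (-79)²) = √54126 ≈ 232.6500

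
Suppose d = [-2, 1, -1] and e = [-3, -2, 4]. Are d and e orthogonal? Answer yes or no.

yes

d · e = (-2)·(-3) + 1·(-2) + (-1)·4 = 6 - 2 - 4 = 0
Zero, so the vectors are orthogonal.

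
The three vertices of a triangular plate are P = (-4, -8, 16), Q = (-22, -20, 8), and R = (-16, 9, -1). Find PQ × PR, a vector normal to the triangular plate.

(340, -210, -450)

PQ = (-18, -12, -8)
PR = (-12, 17, -17)
i: (-12)·(-17) - (-8)·17 = 204 - (-136) = 340
j: (-8)·(-12) - (-18)·(-17) = 96 - 306 = -210
k: (-18)·17 - (-12)·(-12) = -306 - 144 = -450
PQ × PR = (340, -210, -450)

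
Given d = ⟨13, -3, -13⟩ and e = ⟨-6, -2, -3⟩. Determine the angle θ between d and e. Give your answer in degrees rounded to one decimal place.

d · e = 13·(-6) + (-3)·(-2) + (-13)·(-3) = -78 + 6 + 39 = -33
|d|² = 169 + 9 + 169 = 347,  |d| = √347 ≈ 18.627936
|e|² = 36 + 4 + 9 = 49,  |e| = √49 ≈ 7.000000
cos θ = -33 / (18.627936 · 7.000000) ≈ -0.25308
θ = arccos(-0.25308) ≈ 104.7°

104.7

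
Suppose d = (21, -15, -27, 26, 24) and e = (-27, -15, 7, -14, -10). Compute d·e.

d · e = 21·(-27) + (-15)·(-15) + (-27)·7 + 26·(-14) + 24·(-10) = -567 + 225 - 189 - 364 - 240 = -1135

-1135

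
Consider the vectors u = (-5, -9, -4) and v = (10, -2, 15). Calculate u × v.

i: (-9)·15 - (-4)·(-2) = -135 - 8 = -143
j: (-4)·10 - (-5)·15 = -40 - (-75) = 35
k: (-5)·(-2) - (-9)·10 = 10 - (-90) = 100
u × v = (-143, 35, 100)

(-143, 35, 100)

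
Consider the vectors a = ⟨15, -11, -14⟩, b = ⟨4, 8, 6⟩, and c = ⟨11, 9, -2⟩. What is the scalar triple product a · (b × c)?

b × c:
i: 8·(-2) - 6·9 = -16 - 54 = -70
j: 6·11 - 4·(-2) = 66 - (-8) = 74
k: 4·9 - 8·11 = 36 - 88 = -52
b × c = (-70, 74, -52)
a · (b × c) = 15·(-70) + (-11)·74 + (-14)·(-52) = -1050 - 814 + 728 = -1136

-1136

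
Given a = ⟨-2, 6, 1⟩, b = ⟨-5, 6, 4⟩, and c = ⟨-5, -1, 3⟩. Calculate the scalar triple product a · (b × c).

b × c:
i: 6·3 - 4·(-1) = 18 - (-4) = 22
j: 4·(-5) - (-5)·3 = -20 - (-15) = -5
k: (-5)·(-1) - 6·(-5) = 5 - (-30) = 35
b × c = (22, -5, 35)
a · (b × c) = (-2)·22 + 6·(-5) + 1·35 = -44 - 30 + 35 = -39

-39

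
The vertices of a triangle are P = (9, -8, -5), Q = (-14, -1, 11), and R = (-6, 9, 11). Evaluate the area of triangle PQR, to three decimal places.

175.912

PQ = (-23, 7, 16),  PR = (-15, 17, 16)
i: 7·16 - 16·17 = 112 - 272 = -160
j: 16·(-15) - (-23)·16 = -240 - (-368) = 128
k: (-23)·17 - 7·(-15) = -391 - (-105) = -286
PQ × PR = (-160, 128, -286)
|PQ × PR| = √123780 ≈ 351.8238
area = ½ · 351.8238 ≈ 175.912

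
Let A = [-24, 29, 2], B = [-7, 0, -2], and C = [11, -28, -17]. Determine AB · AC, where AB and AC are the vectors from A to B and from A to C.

AB = B − A = (17, -29, -4)
AC = C − A = (35, -57, -19)
AB · AC = 17·35 + (-29)·(-57) + (-4)·(-19) = 595 + 1653 + 76 = 2324

2324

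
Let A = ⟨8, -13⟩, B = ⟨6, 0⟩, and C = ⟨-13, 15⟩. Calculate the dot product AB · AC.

406

AB = B − A = (-2, 13)
AC = C − A = (-21, 28)
AB · AC = (-2)·(-21) + 13·28 = 42 + 364 = 406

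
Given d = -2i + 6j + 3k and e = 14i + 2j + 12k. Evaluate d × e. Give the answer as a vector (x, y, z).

i: 6·12 - 3·2 = 72 - 6 = 66
j: 3·14 - (-2)·12 = 42 - (-24) = 66
k: (-2)·2 - 6·14 = -4 - 84 = -88
d × e = (66, 66, -88)

(66, 66, -88)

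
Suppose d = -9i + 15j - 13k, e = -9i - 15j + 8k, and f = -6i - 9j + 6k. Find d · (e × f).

e × f:
i: (-15)·6 - 8·(-9) = -90 - (-72) = -18
j: 8·(-6) - (-9)·6 = -48 - (-54) = 6
k: (-9)·(-9) - (-15)·(-6) = 81 - 90 = -9
e × f = (-18, 6, -9)
d · (e × f) = (-9)·(-18) + 15·6 + (-13)·(-9) = 162 + 90 + 117 = 369

369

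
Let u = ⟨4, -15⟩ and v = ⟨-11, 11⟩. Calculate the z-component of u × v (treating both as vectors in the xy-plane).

-121

4·11 - (-15)·(-11) = 44 - 165 = -121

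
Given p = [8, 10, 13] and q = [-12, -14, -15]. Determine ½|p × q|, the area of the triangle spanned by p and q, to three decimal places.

24.413

i: 10·(-15) - 13·(-14) = -150 - (-182) = 32
j: 13·(-12) - 8·(-15) = -156 - (-120) = -36
k: 8·(-14) - 10·(-12) = -112 - (-120) = 8
p × q = (32, -36, 8)
|p × q| = √(32² + (-36)² + 8²) = √2384 ≈ 48.8262
area = ½ · 48.8262 ≈ 24.413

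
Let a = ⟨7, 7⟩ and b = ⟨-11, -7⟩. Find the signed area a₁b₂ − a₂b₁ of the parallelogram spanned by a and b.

7·(-7) - 7·(-11) = -49 - (-77) = 28

28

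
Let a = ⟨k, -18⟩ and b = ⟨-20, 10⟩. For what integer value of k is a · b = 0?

a · b = k·(-20) + (-18)·10 = -180 - 20k
Set equal to 0: -20k = 180, so k = -9.

-9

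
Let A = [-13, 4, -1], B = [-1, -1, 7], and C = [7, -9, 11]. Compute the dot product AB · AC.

AB = B − A = (12, -5, 8)
AC = C − A = (20, -13, 12)
AB · AC = 12·20 + (-5)·(-13) + 8·12 = 240 + 65 + 96 = 401

401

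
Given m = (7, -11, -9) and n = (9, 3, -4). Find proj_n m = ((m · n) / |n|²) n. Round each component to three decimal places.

m · n = 7·9 + (-11)·3 + (-9)·(-4) = 63 - 33 + 36 = 66
|n|² = 81 + 9 + 16 = 106
proj_n m = (66/106) · (9, 3, -4) ≈ (5.604, 1.868, -2.491)

(5.604, 1.868, -2.491)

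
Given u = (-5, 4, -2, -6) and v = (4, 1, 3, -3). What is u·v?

u · v = (-5)·4 + 4·1 + (-2)·3 + (-6)·(-3) = -20 + 4 - 6 + 18 = -4

-4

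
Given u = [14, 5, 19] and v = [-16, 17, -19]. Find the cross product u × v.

(-418, -38, 318)

i: 5·(-19) - 19·17 = -95 - 323 = -418
j: 19·(-16) - 14·(-19) = -304 - (-266) = -38
k: 14·17 - 5·(-16) = 238 - (-80) = 318
u × v = (-418, -38, 318)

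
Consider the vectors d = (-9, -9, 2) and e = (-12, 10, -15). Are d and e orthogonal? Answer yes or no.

no

d · e = (-9)·(-12) + (-9)·10 + 2·(-15) = 108 - 90 - 30 = -12
Nonzero, so the vectors are not orthogonal.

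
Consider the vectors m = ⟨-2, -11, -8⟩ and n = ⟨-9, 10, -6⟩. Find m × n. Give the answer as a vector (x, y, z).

i: (-11)·(-6) - (-8)·10 = 66 - (-80) = 146
j: (-8)·(-9) - (-2)·(-6) = 72 - 12 = 60
k: (-2)·10 - (-11)·(-9) = -20 - 99 = -119
m × n = (146, 60, -119)

(146, 60, -119)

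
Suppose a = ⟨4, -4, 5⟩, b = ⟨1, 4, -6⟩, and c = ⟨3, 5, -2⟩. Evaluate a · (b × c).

b × c:
i: 4·(-2) - (-6)·5 = -8 - (-30) = 22
j: (-6)·3 - 1·(-2) = -18 - (-2) = -16
k: 1·5 - 4·3 = 5 - 12 = -7
b × c = (22, -16, -7)
a · (b × c) = 4·22 + (-4)·(-16) + 5·(-7) = 88 + 64 - 35 = 117

117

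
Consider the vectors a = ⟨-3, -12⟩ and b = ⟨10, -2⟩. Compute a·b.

a · b = (-3)·10 + (-12)·(-2) = -30 + 24 = -6

-6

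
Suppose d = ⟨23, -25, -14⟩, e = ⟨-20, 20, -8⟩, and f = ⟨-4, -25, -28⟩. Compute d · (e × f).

-12400

e × f:
i: 20·(-28) - (-8)·(-25) = -560 - 200 = -760
j: (-8)·(-4) - (-20)·(-28) = 32 - 560 = -528
k: (-20)·(-25) - 20·(-4) = 500 - (-80) = 580
e × f = (-760, -528, 580)
d · (e × f) = 23·(-760) + (-25)·(-528) + (-14)·580 = -17480 + 13200 - 8120 = -12400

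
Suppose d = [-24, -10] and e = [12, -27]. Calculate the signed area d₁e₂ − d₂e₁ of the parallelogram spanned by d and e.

(-24)·(-27) - (-10)·12 = 648 - (-120) = 768

768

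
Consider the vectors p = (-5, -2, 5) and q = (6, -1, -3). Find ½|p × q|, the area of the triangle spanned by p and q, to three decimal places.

i: (-2)·(-3) - 5·(-1) = 6 - (-5) = 11
j: 5·6 - (-5)·(-3) = 30 - 15 = 15
k: (-5)·(-1) - (-2)·6 = 5 - (-12) = 17
p × q = (11, 15, 17)
|p × q| = √(11² + 15² + 17²) = √635 ≈ 25.1992
area = ½ · 25.1992 ≈ 12.600

12.600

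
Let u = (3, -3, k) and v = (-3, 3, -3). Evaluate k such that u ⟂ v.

u · v = 3·(-3) + (-3)·3 + k·(-3) = -18 - 3k
Set equal to 0: -3k = 18, so k = -6.

-6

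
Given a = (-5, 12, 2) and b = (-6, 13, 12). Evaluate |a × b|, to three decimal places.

i: 12·12 - 2·13 = 144 - 26 = 118
j: 2·(-6) - (-5)·12 = -12 - (-60) = 48
k: (-5)·13 - 12·(-6) = -65 - (-72) = 7
a × b = (118, 48, 7)
|a × b| = √(118² + 48² + 7²) = √16277 ≈ 127.5813

127.581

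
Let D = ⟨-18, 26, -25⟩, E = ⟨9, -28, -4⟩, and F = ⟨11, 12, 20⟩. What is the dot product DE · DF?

2484

DE = E − D = (27, -54, 21)
DF = F − D = (29, -14, 45)
DE · DF = 27·29 + (-54)·(-14) + 21·45 = 783 + 756 + 945 = 2484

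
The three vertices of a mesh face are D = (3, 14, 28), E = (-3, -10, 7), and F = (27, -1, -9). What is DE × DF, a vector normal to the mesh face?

DE = (-6, -24, -21)
DF = (24, -15, -37)
i: (-24)·(-37) - (-21)·(-15) = 888 - 315 = 573
j: (-21)·24 - (-6)·(-37) = -504 - 222 = -726
k: (-6)·(-15) - (-24)·24 = 90 - (-576) = 666
DE × DF = (573, -726, 666)

(573, -726, 666)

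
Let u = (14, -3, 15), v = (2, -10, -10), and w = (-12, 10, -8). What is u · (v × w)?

612

v × w:
i: (-10)·(-8) - (-10)·10 = 80 - (-100) = 180
j: (-10)·(-12) - 2·(-8) = 120 - (-16) = 136
k: 2·10 - (-10)·(-12) = 20 - 120 = -100
v × w = (180, 136, -100)
u · (v × w) = 14·180 + (-3)·136 + 15·(-100) = 2520 - 408 - 1500 = 612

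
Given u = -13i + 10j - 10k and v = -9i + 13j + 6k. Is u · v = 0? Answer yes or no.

u · v = (-13)·(-9) + 10·13 + (-10)·6 = 117 + 130 - 60 = 187
Nonzero, so the vectors are not orthogonal.

no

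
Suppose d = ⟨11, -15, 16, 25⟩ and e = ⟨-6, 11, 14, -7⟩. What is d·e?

d · e = 11·(-6) + (-15)·11 + 16·14 + 25·(-7) = -66 - 165 + 224 - 175 = -182

-182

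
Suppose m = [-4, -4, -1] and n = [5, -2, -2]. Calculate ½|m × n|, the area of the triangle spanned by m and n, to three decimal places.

15.724

i: (-4)·(-2) - (-1)·(-2) = 8 - 2 = 6
j: (-1)·5 - (-4)·(-2) = -5 - 8 = -13
k: (-4)·(-2) - (-4)·5 = 8 - (-20) = 28
m × n = (6, -13, 28)
|m × n| = √(6² + (-13)² + 28²) = √989 ≈ 31.4484
area = ½ · 31.4484 ≈ 15.724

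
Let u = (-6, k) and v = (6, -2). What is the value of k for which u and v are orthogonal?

u · v = (-6)·6 + k·(-2) = -36 - 2k
Set equal to 0: -2k = 36, so k = -18.

-18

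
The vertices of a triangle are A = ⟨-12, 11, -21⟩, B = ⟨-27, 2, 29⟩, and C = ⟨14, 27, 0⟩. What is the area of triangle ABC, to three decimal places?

AB = (-15, -9, 50),  AC = (26, 16, 21)
i: (-9)·21 - 50·16 = -189 - 800 = -989
j: 50·26 - (-15)·21 = 1300 - (-315) = 1615
k: (-15)·16 - (-9)·26 = -240 - (-234) = -6
AB × AC = (-989, 1615, -6)
|AB × AC| = √3586382 ≈ 1893.7745
area = ½ · 1893.7745 ≈ 946.887

946.887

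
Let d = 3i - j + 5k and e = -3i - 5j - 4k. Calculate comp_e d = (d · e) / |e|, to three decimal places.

d · e = 3·(-3) + (-1)·(-5) + 5·(-4) = -9 + 5 - 20 = -24
|e| = √(9 + 25 + 16) = √50 ≈ 7.0711
comp_e d = -24 / √50 ≈ -3.394

-3.394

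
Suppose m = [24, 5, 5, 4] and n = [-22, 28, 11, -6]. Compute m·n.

m · n = 24·(-22) + 5·28 + 5·11 + 4·(-6) = -528 + 140 + 55 - 24 = -357

-357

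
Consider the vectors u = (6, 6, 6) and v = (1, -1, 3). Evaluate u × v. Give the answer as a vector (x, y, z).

(24, -12, -12)

i: 6·3 - 6·(-1) = 18 - (-6) = 24
j: 6·1 - 6·3 = 6 - 18 = -12
k: 6·(-1) - 6·1 = -6 - 6 = -12
u × v = (24, -12, -12)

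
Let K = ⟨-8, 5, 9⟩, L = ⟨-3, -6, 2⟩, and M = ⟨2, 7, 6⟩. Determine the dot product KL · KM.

KL = L − K = (5, -11, -7)
KM = M − K = (10, 2, -3)
KL · KM = 5·10 + (-11)·2 + (-7)·(-3) = 50 - 22 + 21 = 49

49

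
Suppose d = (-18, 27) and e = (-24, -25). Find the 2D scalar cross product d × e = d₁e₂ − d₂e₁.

1098

(-18)·(-25) - 27·(-24) = 450 - (-648) = 1098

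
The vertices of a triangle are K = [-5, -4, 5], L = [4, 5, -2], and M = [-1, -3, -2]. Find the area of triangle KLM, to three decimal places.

35.672

KL = (9, 9, -7),  KM = (4, 1, -7)
i: 9·(-7) - (-7)·1 = -63 - (-7) = -56
j: (-7)·4 - 9·(-7) = -28 - (-63) = 35
k: 9·1 - 9·4 = 9 - 36 = -27
KL × KM = (-56, 35, -27)
|KL × KM| = √5090 ≈ 71.3442
area = ½ · 71.3442 ≈ 35.672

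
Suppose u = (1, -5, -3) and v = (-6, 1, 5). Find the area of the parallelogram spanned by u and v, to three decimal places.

38.652

i: (-5)·5 - (-3)·1 = -25 - (-3) = -22
j: (-3)·(-6) - 1·5 = 18 - 5 = 13
k: 1·1 - (-5)·(-6) = 1 - 30 = -29
u × v = (-22, 13, -29)
|u × v| = √((-22)² + 13² + (-29)²) = √1494 ≈ 38.6523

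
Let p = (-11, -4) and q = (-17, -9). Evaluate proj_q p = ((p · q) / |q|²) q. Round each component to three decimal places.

p · q = (-11)·(-17) + (-4)·(-9) = 187 + 36 = 223
|q|² = 289 + 81 = 370
proj_q p = (223/370) · (-17, -9) ≈ (-10.246, -5.424)

(-10.246, -5.424)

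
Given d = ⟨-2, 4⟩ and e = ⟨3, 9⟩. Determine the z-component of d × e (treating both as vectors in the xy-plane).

-30

(-2)·9 - 4·3 = -18 - 12 = -30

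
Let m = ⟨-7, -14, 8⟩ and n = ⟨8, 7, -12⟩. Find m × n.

i: (-14)·(-12) - 8·7 = 168 - 56 = 112
j: 8·8 - (-7)·(-12) = 64 - 84 = -20
k: (-7)·7 - (-14)·8 = -49 - (-112) = 63
m × n = (112, -20, 63)

(112, -20, 63)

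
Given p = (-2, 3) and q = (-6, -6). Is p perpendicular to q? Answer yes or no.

no

p · q = (-2)·(-6) + 3·(-6) = 12 - 18 = -6
Nonzero, so the vectors are not orthogonal.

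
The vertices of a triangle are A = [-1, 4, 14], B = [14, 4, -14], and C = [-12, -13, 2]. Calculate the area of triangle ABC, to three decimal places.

AB = (15, 0, -28),  AC = (-11, -17, -12)
i: 0·(-12) - (-28)·(-17) = 0 - 476 = -476
j: (-28)·(-11) - 15·(-12) = 308 - (-180) = 488
k: 15·(-17) - 0·(-11) = -255 - 0 = -255
AB × AC = (-476, 488, -255)
|AB × AC| = √529745 ≈ 727.8358
area = ½ · 727.8358 ≈ 363.918

363.918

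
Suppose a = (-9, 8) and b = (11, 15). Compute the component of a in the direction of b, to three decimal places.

1.129

a · b = (-9)·11 + 8·15 = -99 + 120 = 21
|b| = √(121 + 225) = √346 ≈ 18.6011
comp_b a = 21 / √346 ≈ 1.129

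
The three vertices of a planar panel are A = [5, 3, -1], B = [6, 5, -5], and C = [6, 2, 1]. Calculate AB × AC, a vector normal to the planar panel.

AB = (1, 2, -4)
AC = (1, -1, 2)
i: 2·2 - (-4)·(-1) = 4 - 4 = 0
j: (-4)·1 - 1·2 = -4 - 2 = -6
k: 1·(-1) - 2·1 = -1 - 2 = -3
AB × AC = (0, -6, -3)

(0, -6, -3)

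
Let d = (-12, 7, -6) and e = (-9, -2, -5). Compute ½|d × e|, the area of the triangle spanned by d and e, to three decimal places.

i: 7·(-5) - (-6)·(-2) = -35 - 12 = -47
j: (-6)·(-9) - (-12)·(-5) = 54 - 60 = -6
k: (-12)·(-2) - 7·(-9) = 24 - (-63) = 87
d × e = (-47, -6, 87)
|d × e| = √((-47)² + (-6)² + 87²) = √9814 ≈ 99.0656
area = ½ · 99.0656 ≈ 49.533

49.533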